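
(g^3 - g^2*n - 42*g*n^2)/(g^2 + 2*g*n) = (g^2 - g*n - 42*n^2)/(g + 2*n)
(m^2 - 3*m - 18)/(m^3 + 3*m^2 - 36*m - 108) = 1/(m + 6)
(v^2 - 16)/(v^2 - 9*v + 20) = (v + 4)/(v - 5)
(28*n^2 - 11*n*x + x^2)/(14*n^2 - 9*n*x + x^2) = (-4*n + x)/(-2*n + x)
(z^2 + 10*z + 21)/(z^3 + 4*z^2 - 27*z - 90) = (z + 7)/(z^2 + z - 30)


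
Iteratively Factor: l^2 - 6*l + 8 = (l - 4)*(l - 2)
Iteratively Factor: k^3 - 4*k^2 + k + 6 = (k - 2)*(k^2 - 2*k - 3) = (k - 3)*(k - 2)*(k + 1)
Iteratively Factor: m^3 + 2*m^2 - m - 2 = (m + 1)*(m^2 + m - 2) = (m + 1)*(m + 2)*(m - 1)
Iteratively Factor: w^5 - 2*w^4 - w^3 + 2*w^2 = (w)*(w^4 - 2*w^3 - w^2 + 2*w) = w^2*(w^3 - 2*w^2 - w + 2) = w^2*(w - 2)*(w^2 - 1) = w^2*(w - 2)*(w + 1)*(w - 1)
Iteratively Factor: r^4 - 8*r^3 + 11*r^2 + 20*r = (r + 1)*(r^3 - 9*r^2 + 20*r) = (r - 5)*(r + 1)*(r^2 - 4*r) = (r - 5)*(r - 4)*(r + 1)*(r)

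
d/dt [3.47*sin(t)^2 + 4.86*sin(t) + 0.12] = (6.94*sin(t) + 4.86)*cos(t)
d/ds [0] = 0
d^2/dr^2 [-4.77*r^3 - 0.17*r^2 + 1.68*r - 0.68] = -28.62*r - 0.34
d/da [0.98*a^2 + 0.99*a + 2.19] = 1.96*a + 0.99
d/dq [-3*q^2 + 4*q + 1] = 4 - 6*q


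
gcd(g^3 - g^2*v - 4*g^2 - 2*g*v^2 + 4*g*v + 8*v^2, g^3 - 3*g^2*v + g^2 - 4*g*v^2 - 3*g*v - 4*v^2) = g + v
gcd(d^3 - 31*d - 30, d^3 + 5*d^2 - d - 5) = d^2 + 6*d + 5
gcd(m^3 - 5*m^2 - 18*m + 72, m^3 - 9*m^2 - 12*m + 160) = m + 4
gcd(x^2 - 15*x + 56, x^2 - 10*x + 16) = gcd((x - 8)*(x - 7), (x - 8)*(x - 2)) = x - 8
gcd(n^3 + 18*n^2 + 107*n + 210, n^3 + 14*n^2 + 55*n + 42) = n^2 + 13*n + 42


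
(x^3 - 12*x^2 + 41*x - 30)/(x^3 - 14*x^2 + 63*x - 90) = (x - 1)/(x - 3)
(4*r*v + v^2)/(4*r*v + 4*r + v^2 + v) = v/(v + 1)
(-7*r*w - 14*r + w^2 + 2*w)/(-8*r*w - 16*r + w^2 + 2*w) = (7*r - w)/(8*r - w)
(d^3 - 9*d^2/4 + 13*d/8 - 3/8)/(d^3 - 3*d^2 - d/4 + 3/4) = (4*d^2 - 7*d + 3)/(2*(2*d^2 - 5*d - 3))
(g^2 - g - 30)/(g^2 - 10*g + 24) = (g + 5)/(g - 4)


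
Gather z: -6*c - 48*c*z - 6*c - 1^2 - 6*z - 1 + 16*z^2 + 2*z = -12*c + 16*z^2 + z*(-48*c - 4) - 2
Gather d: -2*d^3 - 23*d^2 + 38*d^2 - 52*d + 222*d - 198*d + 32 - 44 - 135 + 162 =-2*d^3 + 15*d^2 - 28*d + 15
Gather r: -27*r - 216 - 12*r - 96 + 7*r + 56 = -32*r - 256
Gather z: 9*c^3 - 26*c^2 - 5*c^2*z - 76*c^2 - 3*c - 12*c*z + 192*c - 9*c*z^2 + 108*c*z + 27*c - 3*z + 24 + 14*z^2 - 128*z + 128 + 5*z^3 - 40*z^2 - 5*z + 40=9*c^3 - 102*c^2 + 216*c + 5*z^3 + z^2*(-9*c - 26) + z*(-5*c^2 + 96*c - 136) + 192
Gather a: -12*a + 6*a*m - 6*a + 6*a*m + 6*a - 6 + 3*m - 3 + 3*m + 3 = a*(12*m - 12) + 6*m - 6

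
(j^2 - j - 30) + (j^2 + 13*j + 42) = 2*j^2 + 12*j + 12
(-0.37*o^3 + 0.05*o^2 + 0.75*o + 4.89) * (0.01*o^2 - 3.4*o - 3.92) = -0.0037*o^5 + 1.2585*o^4 + 1.2879*o^3 - 2.6971*o^2 - 19.566*o - 19.1688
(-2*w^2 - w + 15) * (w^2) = -2*w^4 - w^3 + 15*w^2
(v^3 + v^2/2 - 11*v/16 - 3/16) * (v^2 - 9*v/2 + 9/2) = v^5 - 4*v^4 + 25*v^3/16 + 165*v^2/32 - 9*v/4 - 27/32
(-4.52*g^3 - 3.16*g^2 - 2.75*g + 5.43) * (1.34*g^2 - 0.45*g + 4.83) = -6.0568*g^5 - 2.2004*g^4 - 24.0946*g^3 - 6.7491*g^2 - 15.726*g + 26.2269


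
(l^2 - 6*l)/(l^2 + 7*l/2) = 2*(l - 6)/(2*l + 7)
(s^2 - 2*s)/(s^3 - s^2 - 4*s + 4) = s/(s^2 + s - 2)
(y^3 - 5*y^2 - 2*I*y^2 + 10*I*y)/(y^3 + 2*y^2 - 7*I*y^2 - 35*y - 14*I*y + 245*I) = y*(y - 2*I)/(y^2 + 7*y*(1 - I) - 49*I)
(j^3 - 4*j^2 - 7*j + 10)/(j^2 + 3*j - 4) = (j^2 - 3*j - 10)/(j + 4)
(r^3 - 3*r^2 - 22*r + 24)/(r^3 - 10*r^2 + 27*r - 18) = (r + 4)/(r - 3)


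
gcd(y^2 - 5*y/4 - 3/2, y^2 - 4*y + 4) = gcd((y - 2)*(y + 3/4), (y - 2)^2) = y - 2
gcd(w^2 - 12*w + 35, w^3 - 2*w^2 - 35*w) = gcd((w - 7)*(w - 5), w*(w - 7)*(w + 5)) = w - 7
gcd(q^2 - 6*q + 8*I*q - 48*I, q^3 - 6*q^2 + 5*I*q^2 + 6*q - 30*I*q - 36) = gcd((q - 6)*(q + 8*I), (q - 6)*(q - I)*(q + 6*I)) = q - 6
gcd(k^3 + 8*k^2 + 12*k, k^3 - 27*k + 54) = k + 6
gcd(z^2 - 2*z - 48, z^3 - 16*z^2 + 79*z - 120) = z - 8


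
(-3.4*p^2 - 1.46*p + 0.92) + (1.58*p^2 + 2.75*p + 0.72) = -1.82*p^2 + 1.29*p + 1.64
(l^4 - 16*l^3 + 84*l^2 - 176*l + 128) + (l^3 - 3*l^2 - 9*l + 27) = l^4 - 15*l^3 + 81*l^2 - 185*l + 155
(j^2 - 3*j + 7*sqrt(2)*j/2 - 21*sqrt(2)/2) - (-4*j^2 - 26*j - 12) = 5*j^2 + 7*sqrt(2)*j/2 + 23*j - 21*sqrt(2)/2 + 12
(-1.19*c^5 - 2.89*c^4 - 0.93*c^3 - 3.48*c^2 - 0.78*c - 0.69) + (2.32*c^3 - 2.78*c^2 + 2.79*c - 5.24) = -1.19*c^5 - 2.89*c^4 + 1.39*c^3 - 6.26*c^2 + 2.01*c - 5.93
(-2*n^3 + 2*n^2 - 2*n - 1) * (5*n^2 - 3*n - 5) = -10*n^5 + 16*n^4 - 6*n^3 - 9*n^2 + 13*n + 5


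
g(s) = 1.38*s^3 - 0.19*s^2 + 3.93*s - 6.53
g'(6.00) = 150.69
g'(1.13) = 8.79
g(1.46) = 3.10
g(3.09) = 44.51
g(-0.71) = -9.91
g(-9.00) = -1063.31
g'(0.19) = 4.01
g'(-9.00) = 342.69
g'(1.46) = 12.20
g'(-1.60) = 15.14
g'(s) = 4.14*s^2 - 0.38*s + 3.93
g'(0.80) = 6.28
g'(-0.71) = 6.29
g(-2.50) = -39.10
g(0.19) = -5.78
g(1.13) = -0.34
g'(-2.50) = 30.76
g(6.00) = 308.29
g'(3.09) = 42.28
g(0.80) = -2.80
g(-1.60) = -18.96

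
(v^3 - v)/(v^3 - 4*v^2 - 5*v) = (v - 1)/(v - 5)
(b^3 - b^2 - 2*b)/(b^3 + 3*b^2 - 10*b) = (b + 1)/(b + 5)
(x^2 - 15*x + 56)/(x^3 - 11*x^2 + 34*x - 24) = (x^2 - 15*x + 56)/(x^3 - 11*x^2 + 34*x - 24)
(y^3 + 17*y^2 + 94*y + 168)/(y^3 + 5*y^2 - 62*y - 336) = (y + 4)/(y - 8)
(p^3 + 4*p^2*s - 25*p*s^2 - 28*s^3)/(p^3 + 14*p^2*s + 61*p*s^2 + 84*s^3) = (p^2 - 3*p*s - 4*s^2)/(p^2 + 7*p*s + 12*s^2)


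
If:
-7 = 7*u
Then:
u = -1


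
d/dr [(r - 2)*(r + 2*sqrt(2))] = 2*r - 2 + 2*sqrt(2)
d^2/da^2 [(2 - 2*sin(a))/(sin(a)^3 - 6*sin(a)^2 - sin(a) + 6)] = 2*(4*sin(a)^3 - 19*sin(a)^2 + 62*sin(a) - 62)/((sin(a) - 6)^3*(sin(a) + 1)^2)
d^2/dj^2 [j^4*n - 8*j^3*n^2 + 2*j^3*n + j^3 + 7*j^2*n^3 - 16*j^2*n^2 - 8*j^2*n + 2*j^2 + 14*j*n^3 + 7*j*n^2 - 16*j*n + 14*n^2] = 12*j^2*n - 48*j*n^2 + 12*j*n + 6*j + 14*n^3 - 32*n^2 - 16*n + 4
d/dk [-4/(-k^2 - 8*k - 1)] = 8*(-k - 4)/(k^2 + 8*k + 1)^2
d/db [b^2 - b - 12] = 2*b - 1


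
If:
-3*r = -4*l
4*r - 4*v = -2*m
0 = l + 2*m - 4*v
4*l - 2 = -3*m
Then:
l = 0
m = 2/3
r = 0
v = 1/3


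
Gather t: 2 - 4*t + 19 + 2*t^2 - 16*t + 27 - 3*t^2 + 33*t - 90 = -t^2 + 13*t - 42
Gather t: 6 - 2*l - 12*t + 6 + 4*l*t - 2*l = -4*l + t*(4*l - 12) + 12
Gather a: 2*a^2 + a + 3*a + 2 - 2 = 2*a^2 + 4*a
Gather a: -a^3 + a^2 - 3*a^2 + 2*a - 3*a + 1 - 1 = -a^3 - 2*a^2 - a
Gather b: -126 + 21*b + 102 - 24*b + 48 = 24 - 3*b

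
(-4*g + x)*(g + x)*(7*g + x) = -28*g^3 - 25*g^2*x + 4*g*x^2 + x^3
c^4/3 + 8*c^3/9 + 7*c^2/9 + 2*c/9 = c*(c/3 + 1/3)*(c + 2/3)*(c + 1)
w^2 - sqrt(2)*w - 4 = (w - 2*sqrt(2))*(w + sqrt(2))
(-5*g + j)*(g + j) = -5*g^2 - 4*g*j + j^2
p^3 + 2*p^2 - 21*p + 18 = (p - 3)*(p - 1)*(p + 6)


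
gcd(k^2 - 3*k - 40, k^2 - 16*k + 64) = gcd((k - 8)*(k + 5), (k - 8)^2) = k - 8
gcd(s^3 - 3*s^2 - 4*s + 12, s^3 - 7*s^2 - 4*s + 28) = s^2 - 4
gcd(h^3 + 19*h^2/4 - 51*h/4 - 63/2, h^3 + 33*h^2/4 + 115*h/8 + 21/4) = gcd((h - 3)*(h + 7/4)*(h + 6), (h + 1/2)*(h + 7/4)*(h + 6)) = h^2 + 31*h/4 + 21/2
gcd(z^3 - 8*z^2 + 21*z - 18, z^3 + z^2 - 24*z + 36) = z^2 - 5*z + 6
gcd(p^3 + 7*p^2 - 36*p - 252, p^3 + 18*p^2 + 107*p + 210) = p^2 + 13*p + 42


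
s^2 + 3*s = s*(s + 3)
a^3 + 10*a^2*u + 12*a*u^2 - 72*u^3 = (a - 2*u)*(a + 6*u)^2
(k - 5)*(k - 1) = k^2 - 6*k + 5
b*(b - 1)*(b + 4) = b^3 + 3*b^2 - 4*b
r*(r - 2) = r^2 - 2*r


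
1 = 1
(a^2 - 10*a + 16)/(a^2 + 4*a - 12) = (a - 8)/(a + 6)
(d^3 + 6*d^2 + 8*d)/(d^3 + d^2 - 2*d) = (d + 4)/(d - 1)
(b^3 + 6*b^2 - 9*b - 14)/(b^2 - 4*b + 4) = (b^2 + 8*b + 7)/(b - 2)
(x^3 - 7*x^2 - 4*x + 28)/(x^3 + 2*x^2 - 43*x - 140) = (x^2 - 4)/(x^2 + 9*x + 20)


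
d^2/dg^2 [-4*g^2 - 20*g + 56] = -8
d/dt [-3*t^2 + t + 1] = 1 - 6*t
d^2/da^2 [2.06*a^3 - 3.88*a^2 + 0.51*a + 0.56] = 12.36*a - 7.76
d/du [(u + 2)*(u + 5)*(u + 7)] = 3*u^2 + 28*u + 59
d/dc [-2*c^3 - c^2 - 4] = 2*c*(-3*c - 1)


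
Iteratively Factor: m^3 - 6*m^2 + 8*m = (m - 4)*(m^2 - 2*m) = (m - 4)*(m - 2)*(m)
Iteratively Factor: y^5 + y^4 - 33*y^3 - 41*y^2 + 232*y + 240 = (y + 4)*(y^4 - 3*y^3 - 21*y^2 + 43*y + 60) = (y - 5)*(y + 4)*(y^3 + 2*y^2 - 11*y - 12) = (y - 5)*(y + 1)*(y + 4)*(y^2 + y - 12) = (y - 5)*(y + 1)*(y + 4)^2*(y - 3)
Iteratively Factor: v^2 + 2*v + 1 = (v + 1)*(v + 1)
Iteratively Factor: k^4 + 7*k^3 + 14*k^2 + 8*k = (k + 1)*(k^3 + 6*k^2 + 8*k) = (k + 1)*(k + 2)*(k^2 + 4*k) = (k + 1)*(k + 2)*(k + 4)*(k)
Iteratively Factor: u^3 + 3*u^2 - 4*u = (u)*(u^2 + 3*u - 4) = u*(u + 4)*(u - 1)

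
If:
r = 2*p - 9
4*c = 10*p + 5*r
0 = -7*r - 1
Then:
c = 305/28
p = 31/7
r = -1/7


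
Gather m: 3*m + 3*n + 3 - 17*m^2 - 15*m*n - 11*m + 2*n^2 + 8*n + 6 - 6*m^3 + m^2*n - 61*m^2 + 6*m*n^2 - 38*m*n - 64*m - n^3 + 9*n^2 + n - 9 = -6*m^3 + m^2*(n - 78) + m*(6*n^2 - 53*n - 72) - n^3 + 11*n^2 + 12*n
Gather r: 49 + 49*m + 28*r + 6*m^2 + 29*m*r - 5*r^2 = 6*m^2 + 49*m - 5*r^2 + r*(29*m + 28) + 49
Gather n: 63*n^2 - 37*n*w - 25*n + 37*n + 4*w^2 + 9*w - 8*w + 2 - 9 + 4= 63*n^2 + n*(12 - 37*w) + 4*w^2 + w - 3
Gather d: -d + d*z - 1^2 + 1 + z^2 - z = d*(z - 1) + z^2 - z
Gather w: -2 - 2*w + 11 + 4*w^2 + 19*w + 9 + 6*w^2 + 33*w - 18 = 10*w^2 + 50*w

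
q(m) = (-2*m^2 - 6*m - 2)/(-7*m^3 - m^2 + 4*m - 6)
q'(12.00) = 0.00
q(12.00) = 0.03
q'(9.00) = -0.00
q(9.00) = 0.04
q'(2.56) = -0.16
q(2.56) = 0.25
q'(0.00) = 1.22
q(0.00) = 0.33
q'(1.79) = -0.41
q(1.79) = 0.45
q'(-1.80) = 0.29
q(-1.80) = 0.10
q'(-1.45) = 1.65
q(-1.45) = 0.34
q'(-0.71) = 0.60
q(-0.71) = -0.18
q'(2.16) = -0.25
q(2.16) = 0.33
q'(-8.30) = -0.00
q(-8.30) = -0.02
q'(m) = (-4*m - 6)/(-7*m^3 - m^2 + 4*m - 6) + (-2*m^2 - 6*m - 2)*(21*m^2 + 2*m - 4)/(-7*m^3 - m^2 + 4*m - 6)^2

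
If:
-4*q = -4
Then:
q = 1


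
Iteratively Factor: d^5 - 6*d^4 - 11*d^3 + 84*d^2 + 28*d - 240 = (d - 2)*(d^4 - 4*d^3 - 19*d^2 + 46*d + 120) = (d - 4)*(d - 2)*(d^3 - 19*d - 30) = (d - 4)*(d - 2)*(d + 2)*(d^2 - 2*d - 15) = (d - 5)*(d - 4)*(d - 2)*(d + 2)*(d + 3)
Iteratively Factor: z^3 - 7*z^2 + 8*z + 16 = (z - 4)*(z^2 - 3*z - 4) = (z - 4)*(z + 1)*(z - 4)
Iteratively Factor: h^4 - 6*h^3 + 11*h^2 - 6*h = (h - 1)*(h^3 - 5*h^2 + 6*h) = h*(h - 1)*(h^2 - 5*h + 6) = h*(h - 3)*(h - 1)*(h - 2)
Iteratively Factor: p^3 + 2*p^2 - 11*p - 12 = (p + 4)*(p^2 - 2*p - 3) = (p + 1)*(p + 4)*(p - 3)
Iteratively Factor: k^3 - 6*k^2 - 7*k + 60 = (k + 3)*(k^2 - 9*k + 20) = (k - 4)*(k + 3)*(k - 5)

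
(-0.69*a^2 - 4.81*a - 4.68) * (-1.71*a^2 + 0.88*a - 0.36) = 1.1799*a^4 + 7.6179*a^3 + 4.0184*a^2 - 2.3868*a + 1.6848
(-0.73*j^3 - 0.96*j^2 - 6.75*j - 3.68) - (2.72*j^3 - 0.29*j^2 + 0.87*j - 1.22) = -3.45*j^3 - 0.67*j^2 - 7.62*j - 2.46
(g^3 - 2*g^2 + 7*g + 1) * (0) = 0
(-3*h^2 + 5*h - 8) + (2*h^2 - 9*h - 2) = -h^2 - 4*h - 10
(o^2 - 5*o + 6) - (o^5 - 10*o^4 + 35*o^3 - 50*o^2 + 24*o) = -o^5 + 10*o^4 - 35*o^3 + 51*o^2 - 29*o + 6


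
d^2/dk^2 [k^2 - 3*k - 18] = 2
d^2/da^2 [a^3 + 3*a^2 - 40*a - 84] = 6*a + 6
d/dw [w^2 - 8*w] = 2*w - 8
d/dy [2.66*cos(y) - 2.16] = -2.66*sin(y)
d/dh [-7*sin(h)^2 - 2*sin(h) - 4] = -2*(7*sin(h) + 1)*cos(h)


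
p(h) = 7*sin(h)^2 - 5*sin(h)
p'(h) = 14*sin(h)*cos(h) - 5*cos(h)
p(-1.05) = 9.60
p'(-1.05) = -8.53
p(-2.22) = 8.42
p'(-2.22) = 9.76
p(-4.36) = 1.47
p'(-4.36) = -2.81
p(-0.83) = 7.50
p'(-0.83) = -10.35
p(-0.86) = 7.81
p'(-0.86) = -10.18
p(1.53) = 1.99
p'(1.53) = 0.37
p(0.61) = -0.57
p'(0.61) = 2.48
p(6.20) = 0.46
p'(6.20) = -6.14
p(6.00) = 1.94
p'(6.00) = -8.56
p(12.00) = 4.70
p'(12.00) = -10.56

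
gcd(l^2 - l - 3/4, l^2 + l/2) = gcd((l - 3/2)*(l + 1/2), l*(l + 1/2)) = l + 1/2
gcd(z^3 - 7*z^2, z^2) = z^2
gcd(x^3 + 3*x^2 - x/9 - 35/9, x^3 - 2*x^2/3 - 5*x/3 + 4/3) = x - 1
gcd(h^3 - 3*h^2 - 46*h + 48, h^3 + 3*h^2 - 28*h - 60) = h + 6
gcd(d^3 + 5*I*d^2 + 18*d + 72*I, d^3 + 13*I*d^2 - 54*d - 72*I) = d^2 + 9*I*d - 18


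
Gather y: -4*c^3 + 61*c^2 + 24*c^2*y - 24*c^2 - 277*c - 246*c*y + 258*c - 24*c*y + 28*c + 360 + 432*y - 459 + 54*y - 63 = -4*c^3 + 37*c^2 + 9*c + y*(24*c^2 - 270*c + 486) - 162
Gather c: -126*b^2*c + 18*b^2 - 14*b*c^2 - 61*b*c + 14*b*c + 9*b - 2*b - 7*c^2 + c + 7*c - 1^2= 18*b^2 + 7*b + c^2*(-14*b - 7) + c*(-126*b^2 - 47*b + 8) - 1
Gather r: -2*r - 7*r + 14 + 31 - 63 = -9*r - 18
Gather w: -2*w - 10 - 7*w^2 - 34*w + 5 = -7*w^2 - 36*w - 5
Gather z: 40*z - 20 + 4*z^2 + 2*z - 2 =4*z^2 + 42*z - 22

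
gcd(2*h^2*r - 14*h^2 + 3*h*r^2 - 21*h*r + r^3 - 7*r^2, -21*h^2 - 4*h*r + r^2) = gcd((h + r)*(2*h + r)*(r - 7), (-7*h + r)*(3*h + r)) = 1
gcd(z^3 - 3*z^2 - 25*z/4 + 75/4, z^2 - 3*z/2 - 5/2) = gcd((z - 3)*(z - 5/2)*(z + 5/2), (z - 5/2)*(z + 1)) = z - 5/2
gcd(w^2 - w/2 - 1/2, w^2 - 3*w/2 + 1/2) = w - 1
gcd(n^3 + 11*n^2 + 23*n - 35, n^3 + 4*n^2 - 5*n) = n^2 + 4*n - 5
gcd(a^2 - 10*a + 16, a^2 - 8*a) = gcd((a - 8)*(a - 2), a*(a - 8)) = a - 8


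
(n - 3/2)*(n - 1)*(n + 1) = n^3 - 3*n^2/2 - n + 3/2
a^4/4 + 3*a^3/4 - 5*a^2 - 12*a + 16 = (a/4 + 1)*(a - 4)*(a - 1)*(a + 4)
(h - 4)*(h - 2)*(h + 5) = h^3 - h^2 - 22*h + 40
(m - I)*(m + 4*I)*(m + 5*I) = m^3 + 8*I*m^2 - 11*m + 20*I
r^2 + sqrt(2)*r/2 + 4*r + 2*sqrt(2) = (r + 4)*(r + sqrt(2)/2)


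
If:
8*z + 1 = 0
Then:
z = -1/8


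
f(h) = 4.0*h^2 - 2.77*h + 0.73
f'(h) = 8.0*h - 2.77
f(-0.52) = 3.25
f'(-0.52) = -6.93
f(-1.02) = 7.72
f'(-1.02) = -10.93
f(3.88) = 50.20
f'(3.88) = 28.27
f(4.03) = 54.53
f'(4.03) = 29.47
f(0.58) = 0.47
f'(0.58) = 1.87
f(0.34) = 0.25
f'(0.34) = -0.05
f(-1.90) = 20.43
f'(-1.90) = -17.97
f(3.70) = 45.24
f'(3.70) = 26.83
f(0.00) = 0.73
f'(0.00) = -2.77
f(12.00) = 543.49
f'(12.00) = 93.23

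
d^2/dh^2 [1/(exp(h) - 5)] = (exp(h) + 5)*exp(h)/(exp(h) - 5)^3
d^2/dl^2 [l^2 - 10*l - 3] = 2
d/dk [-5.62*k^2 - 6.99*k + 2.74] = -11.24*k - 6.99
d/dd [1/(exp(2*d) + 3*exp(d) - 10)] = (-2*exp(d) - 3)*exp(d)/(exp(2*d) + 3*exp(d) - 10)^2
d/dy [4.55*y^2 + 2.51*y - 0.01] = 9.1*y + 2.51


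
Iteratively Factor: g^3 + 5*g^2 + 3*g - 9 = (g + 3)*(g^2 + 2*g - 3) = (g + 3)^2*(g - 1)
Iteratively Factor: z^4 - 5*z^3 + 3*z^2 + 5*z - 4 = (z - 4)*(z^3 - z^2 - z + 1) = (z - 4)*(z - 1)*(z^2 - 1) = (z - 4)*(z - 1)*(z + 1)*(z - 1)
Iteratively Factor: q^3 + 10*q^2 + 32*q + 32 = (q + 4)*(q^2 + 6*q + 8) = (q + 2)*(q + 4)*(q + 4)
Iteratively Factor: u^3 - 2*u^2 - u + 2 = (u - 1)*(u^2 - u - 2) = (u - 1)*(u + 1)*(u - 2)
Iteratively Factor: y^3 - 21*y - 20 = (y + 4)*(y^2 - 4*y - 5) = (y + 1)*(y + 4)*(y - 5)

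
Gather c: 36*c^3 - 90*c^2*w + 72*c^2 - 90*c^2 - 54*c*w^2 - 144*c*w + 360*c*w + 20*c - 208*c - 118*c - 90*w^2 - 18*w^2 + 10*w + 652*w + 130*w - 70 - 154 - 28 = 36*c^3 + c^2*(-90*w - 18) + c*(-54*w^2 + 216*w - 306) - 108*w^2 + 792*w - 252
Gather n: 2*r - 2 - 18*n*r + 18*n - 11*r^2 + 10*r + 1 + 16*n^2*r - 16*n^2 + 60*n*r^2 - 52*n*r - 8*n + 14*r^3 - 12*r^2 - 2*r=n^2*(16*r - 16) + n*(60*r^2 - 70*r + 10) + 14*r^3 - 23*r^2 + 10*r - 1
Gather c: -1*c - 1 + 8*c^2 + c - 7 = 8*c^2 - 8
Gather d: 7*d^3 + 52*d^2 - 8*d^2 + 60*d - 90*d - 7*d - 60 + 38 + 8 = 7*d^3 + 44*d^2 - 37*d - 14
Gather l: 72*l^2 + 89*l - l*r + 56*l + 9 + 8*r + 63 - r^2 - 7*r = 72*l^2 + l*(145 - r) - r^2 + r + 72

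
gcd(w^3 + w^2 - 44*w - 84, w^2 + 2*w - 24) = w + 6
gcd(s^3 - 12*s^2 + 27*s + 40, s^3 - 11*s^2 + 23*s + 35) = s^2 - 4*s - 5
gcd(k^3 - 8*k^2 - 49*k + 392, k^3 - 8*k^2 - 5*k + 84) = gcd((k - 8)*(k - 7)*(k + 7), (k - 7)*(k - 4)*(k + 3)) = k - 7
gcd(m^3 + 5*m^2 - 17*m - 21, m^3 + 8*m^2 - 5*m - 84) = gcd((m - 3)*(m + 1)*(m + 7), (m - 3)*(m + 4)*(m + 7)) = m^2 + 4*m - 21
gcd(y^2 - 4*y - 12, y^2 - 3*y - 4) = 1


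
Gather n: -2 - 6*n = -6*n - 2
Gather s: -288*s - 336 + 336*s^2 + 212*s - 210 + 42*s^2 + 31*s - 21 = 378*s^2 - 45*s - 567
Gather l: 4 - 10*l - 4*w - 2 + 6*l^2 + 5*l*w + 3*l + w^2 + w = 6*l^2 + l*(5*w - 7) + w^2 - 3*w + 2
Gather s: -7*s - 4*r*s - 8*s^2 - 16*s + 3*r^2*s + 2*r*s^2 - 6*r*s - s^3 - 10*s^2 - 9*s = -s^3 + s^2*(2*r - 18) + s*(3*r^2 - 10*r - 32)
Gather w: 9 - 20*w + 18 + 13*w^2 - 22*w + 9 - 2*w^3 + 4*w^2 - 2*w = -2*w^3 + 17*w^2 - 44*w + 36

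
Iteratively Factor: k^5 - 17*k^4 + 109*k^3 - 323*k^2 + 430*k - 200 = (k - 5)*(k^4 - 12*k^3 + 49*k^2 - 78*k + 40) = (k - 5)*(k - 1)*(k^3 - 11*k^2 + 38*k - 40) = (k - 5)*(k - 4)*(k - 1)*(k^2 - 7*k + 10) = (k - 5)^2*(k - 4)*(k - 1)*(k - 2)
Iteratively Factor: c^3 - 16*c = (c)*(c^2 - 16) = c*(c + 4)*(c - 4)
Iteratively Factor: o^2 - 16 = (o - 4)*(o + 4)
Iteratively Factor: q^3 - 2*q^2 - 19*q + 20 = (q - 1)*(q^2 - q - 20) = (q - 5)*(q - 1)*(q + 4)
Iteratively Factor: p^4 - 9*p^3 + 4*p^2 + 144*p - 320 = (p - 4)*(p^3 - 5*p^2 - 16*p + 80) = (p - 5)*(p - 4)*(p^2 - 16) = (p - 5)*(p - 4)*(p + 4)*(p - 4)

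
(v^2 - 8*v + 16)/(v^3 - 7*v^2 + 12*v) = (v - 4)/(v*(v - 3))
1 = 1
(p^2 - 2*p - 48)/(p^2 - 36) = (p - 8)/(p - 6)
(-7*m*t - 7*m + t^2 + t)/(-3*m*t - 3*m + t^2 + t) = (-7*m + t)/(-3*m + t)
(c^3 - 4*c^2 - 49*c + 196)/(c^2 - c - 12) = (c^2 - 49)/(c + 3)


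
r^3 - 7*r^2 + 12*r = r*(r - 4)*(r - 3)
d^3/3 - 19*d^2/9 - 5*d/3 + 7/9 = (d/3 + 1/3)*(d - 7)*(d - 1/3)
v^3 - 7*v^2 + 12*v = v*(v - 4)*(v - 3)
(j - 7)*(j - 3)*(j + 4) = j^3 - 6*j^2 - 19*j + 84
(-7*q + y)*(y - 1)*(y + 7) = -7*q*y^2 - 42*q*y + 49*q + y^3 + 6*y^2 - 7*y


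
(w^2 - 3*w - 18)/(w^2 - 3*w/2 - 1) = 2*(-w^2 + 3*w + 18)/(-2*w^2 + 3*w + 2)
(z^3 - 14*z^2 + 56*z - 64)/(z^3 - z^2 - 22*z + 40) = (z - 8)/(z + 5)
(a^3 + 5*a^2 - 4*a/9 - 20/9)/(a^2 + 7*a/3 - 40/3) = (9*a^2 - 4)/(3*(3*a - 8))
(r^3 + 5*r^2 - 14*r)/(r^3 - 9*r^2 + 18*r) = (r^2 + 5*r - 14)/(r^2 - 9*r + 18)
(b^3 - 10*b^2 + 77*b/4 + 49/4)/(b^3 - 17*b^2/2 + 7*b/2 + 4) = (2*b^2 - 21*b + 49)/(2*(b^2 - 9*b + 8))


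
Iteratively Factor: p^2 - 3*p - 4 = (p + 1)*(p - 4)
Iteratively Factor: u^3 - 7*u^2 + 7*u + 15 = (u - 5)*(u^2 - 2*u - 3) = (u - 5)*(u - 3)*(u + 1)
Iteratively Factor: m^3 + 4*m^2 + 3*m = (m)*(m^2 + 4*m + 3) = m*(m + 3)*(m + 1)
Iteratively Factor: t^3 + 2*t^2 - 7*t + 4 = (t - 1)*(t^2 + 3*t - 4) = (t - 1)*(t + 4)*(t - 1)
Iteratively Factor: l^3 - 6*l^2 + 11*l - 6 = (l - 2)*(l^2 - 4*l + 3) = (l - 2)*(l - 1)*(l - 3)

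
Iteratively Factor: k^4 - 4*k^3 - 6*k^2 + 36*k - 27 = (k - 1)*(k^3 - 3*k^2 - 9*k + 27) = (k - 1)*(k + 3)*(k^2 - 6*k + 9) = (k - 3)*(k - 1)*(k + 3)*(k - 3)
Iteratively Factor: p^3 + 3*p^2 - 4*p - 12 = (p - 2)*(p^2 + 5*p + 6) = (p - 2)*(p + 2)*(p + 3)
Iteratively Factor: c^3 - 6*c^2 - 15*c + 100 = (c + 4)*(c^2 - 10*c + 25) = (c - 5)*(c + 4)*(c - 5)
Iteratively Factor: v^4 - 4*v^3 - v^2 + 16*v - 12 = (v - 2)*(v^3 - 2*v^2 - 5*v + 6) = (v - 3)*(v - 2)*(v^2 + v - 2) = (v - 3)*(v - 2)*(v + 2)*(v - 1)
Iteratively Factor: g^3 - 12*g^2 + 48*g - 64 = (g - 4)*(g^2 - 8*g + 16) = (g - 4)^2*(g - 4)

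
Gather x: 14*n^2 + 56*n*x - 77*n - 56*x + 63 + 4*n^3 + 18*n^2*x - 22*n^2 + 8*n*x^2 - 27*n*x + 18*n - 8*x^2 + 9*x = 4*n^3 - 8*n^2 - 59*n + x^2*(8*n - 8) + x*(18*n^2 + 29*n - 47) + 63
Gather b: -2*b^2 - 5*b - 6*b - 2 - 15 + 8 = -2*b^2 - 11*b - 9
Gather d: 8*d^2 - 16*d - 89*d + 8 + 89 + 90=8*d^2 - 105*d + 187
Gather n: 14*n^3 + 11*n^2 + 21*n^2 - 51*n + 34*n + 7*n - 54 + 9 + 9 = 14*n^3 + 32*n^2 - 10*n - 36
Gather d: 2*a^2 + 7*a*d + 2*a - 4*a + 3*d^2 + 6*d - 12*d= 2*a^2 - 2*a + 3*d^2 + d*(7*a - 6)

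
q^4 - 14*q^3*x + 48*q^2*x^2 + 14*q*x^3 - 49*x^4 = (q - 7*x)^2*(q - x)*(q + x)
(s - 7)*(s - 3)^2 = s^3 - 13*s^2 + 51*s - 63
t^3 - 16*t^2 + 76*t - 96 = (t - 8)*(t - 6)*(t - 2)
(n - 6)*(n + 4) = n^2 - 2*n - 24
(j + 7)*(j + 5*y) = j^2 + 5*j*y + 7*j + 35*y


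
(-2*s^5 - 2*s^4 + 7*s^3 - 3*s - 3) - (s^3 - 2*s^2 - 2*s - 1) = -2*s^5 - 2*s^4 + 6*s^3 + 2*s^2 - s - 2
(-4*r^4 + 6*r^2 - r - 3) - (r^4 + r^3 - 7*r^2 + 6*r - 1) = -5*r^4 - r^3 + 13*r^2 - 7*r - 2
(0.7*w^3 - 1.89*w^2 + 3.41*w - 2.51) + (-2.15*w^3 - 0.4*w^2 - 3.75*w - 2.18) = -1.45*w^3 - 2.29*w^2 - 0.34*w - 4.69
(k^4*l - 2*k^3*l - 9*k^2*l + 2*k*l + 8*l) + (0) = k^4*l - 2*k^3*l - 9*k^2*l + 2*k*l + 8*l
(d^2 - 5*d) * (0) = 0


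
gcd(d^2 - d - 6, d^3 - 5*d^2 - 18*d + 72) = d - 3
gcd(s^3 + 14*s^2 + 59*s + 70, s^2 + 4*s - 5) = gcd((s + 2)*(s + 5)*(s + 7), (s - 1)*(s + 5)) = s + 5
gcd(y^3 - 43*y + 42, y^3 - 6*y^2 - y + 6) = y^2 - 7*y + 6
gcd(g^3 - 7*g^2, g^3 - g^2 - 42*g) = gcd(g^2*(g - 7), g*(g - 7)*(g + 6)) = g^2 - 7*g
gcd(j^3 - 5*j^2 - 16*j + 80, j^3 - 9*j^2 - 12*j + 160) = j^2 - j - 20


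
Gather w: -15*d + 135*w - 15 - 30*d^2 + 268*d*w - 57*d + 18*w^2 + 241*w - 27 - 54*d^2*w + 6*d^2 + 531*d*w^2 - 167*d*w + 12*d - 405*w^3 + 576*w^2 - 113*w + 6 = -24*d^2 - 60*d - 405*w^3 + w^2*(531*d + 594) + w*(-54*d^2 + 101*d + 263) - 36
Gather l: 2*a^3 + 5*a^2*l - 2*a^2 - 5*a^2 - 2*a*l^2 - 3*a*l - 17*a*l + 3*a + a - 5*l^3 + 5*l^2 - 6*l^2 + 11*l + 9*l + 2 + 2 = 2*a^3 - 7*a^2 + 4*a - 5*l^3 + l^2*(-2*a - 1) + l*(5*a^2 - 20*a + 20) + 4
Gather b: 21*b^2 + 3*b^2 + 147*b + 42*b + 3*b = 24*b^2 + 192*b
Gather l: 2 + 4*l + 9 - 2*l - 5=2*l + 6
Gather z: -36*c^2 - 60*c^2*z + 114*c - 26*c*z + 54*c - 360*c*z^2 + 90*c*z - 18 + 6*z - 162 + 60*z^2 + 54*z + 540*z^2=-36*c^2 + 168*c + z^2*(600 - 360*c) + z*(-60*c^2 + 64*c + 60) - 180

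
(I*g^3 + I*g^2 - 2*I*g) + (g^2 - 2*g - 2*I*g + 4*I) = I*g^3 + g^2 + I*g^2 - 2*g - 4*I*g + 4*I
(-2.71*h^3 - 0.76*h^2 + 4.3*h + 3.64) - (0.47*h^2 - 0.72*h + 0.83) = -2.71*h^3 - 1.23*h^2 + 5.02*h + 2.81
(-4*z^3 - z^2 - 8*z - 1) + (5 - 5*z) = -4*z^3 - z^2 - 13*z + 4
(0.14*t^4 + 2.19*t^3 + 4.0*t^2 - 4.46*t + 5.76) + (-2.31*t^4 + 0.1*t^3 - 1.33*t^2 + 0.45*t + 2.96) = -2.17*t^4 + 2.29*t^3 + 2.67*t^2 - 4.01*t + 8.72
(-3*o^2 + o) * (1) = -3*o^2 + o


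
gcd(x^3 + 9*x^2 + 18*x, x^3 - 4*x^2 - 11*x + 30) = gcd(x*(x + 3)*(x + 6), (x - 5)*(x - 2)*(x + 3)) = x + 3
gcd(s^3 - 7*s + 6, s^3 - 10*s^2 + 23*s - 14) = s^2 - 3*s + 2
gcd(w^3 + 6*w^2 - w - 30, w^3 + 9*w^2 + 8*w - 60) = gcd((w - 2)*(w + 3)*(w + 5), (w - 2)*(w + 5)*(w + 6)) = w^2 + 3*w - 10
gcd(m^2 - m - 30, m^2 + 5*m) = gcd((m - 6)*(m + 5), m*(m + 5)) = m + 5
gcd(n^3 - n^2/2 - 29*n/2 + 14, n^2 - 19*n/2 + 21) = n - 7/2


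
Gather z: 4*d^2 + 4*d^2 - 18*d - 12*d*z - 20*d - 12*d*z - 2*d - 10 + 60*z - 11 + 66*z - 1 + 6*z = 8*d^2 - 40*d + z*(132 - 24*d) - 22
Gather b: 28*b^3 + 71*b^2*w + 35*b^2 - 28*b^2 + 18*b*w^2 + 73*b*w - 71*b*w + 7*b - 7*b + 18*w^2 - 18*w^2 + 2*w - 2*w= 28*b^3 + b^2*(71*w + 7) + b*(18*w^2 + 2*w)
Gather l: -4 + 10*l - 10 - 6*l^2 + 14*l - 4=-6*l^2 + 24*l - 18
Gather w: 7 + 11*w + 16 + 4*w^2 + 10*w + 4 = 4*w^2 + 21*w + 27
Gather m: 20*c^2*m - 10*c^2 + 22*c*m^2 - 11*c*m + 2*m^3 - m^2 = -10*c^2 + 2*m^3 + m^2*(22*c - 1) + m*(20*c^2 - 11*c)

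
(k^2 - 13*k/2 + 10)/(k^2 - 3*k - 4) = (k - 5/2)/(k + 1)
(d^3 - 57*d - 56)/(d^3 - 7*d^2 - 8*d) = (d + 7)/d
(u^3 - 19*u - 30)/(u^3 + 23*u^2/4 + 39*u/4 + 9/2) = 4*(u - 5)/(4*u + 3)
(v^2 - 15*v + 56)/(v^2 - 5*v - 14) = (v - 8)/(v + 2)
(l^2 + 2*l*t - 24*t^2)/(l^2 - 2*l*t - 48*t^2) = (-l + 4*t)/(-l + 8*t)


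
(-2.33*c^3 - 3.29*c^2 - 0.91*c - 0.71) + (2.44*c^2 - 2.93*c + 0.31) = -2.33*c^3 - 0.85*c^2 - 3.84*c - 0.4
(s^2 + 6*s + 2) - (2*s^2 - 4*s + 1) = -s^2 + 10*s + 1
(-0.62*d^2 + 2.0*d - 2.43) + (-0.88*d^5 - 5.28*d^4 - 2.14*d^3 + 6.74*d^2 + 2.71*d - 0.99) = -0.88*d^5 - 5.28*d^4 - 2.14*d^3 + 6.12*d^2 + 4.71*d - 3.42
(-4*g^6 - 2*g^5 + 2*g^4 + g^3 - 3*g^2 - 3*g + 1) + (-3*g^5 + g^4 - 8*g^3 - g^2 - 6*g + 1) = -4*g^6 - 5*g^5 + 3*g^4 - 7*g^3 - 4*g^2 - 9*g + 2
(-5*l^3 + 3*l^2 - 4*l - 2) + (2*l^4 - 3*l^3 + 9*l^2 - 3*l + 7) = 2*l^4 - 8*l^3 + 12*l^2 - 7*l + 5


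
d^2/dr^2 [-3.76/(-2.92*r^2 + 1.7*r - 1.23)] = (-64.118528*r^2 + 37.32928*r + 3.76*(5.84*r - 1.7)*(11.68*r - 3.4) - 27.008832)/(2.92*r^2 - 1.7*r + 1.23)^3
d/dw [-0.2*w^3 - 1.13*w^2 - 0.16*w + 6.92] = -0.6*w^2 - 2.26*w - 0.16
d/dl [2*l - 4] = 2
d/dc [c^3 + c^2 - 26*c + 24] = 3*c^2 + 2*c - 26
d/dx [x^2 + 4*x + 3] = 2*x + 4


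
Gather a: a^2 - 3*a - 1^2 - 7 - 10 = a^2 - 3*a - 18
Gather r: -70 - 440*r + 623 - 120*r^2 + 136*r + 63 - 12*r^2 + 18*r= -132*r^2 - 286*r + 616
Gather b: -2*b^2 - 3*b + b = -2*b^2 - 2*b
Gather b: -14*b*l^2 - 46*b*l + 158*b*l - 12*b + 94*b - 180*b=b*(-14*l^2 + 112*l - 98)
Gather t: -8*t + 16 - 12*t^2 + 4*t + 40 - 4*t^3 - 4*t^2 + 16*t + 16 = -4*t^3 - 16*t^2 + 12*t + 72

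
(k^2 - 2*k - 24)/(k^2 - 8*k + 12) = (k + 4)/(k - 2)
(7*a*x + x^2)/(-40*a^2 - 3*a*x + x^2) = x*(7*a + x)/(-40*a^2 - 3*a*x + x^2)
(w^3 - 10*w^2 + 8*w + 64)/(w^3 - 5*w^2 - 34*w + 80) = (w^2 - 2*w - 8)/(w^2 + 3*w - 10)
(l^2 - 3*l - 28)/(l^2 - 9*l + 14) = (l + 4)/(l - 2)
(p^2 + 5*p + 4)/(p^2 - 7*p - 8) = (p + 4)/(p - 8)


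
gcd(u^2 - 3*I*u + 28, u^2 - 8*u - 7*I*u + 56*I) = u - 7*I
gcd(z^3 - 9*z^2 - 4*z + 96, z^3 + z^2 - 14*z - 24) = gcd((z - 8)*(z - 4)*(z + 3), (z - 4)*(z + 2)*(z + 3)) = z^2 - z - 12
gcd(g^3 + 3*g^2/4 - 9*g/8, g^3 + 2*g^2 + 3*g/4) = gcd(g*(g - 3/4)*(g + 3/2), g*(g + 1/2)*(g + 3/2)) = g^2 + 3*g/2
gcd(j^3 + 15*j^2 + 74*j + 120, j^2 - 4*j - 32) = j + 4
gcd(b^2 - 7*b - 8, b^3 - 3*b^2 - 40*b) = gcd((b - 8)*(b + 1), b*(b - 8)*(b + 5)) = b - 8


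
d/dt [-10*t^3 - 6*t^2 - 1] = 6*t*(-5*t - 2)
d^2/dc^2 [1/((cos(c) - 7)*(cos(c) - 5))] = (-4*sin(c)^4 + 6*sin(c)^2 - 465*cos(c) + 9*cos(3*c) + 216)/((cos(c) - 7)^3*(cos(c) - 5)^3)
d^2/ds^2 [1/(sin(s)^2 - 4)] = 2*(-2*sin(s)^4 - 5*sin(s)^2 + 4)/(sin(s)^2 - 4)^3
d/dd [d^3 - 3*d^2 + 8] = 3*d*(d - 2)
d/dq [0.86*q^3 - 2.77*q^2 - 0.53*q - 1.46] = 2.58*q^2 - 5.54*q - 0.53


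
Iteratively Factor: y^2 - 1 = (y - 1)*(y + 1)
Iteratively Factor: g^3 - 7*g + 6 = (g - 2)*(g^2 + 2*g - 3) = (g - 2)*(g - 1)*(g + 3)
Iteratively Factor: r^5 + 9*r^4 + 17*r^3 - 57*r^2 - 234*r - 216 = (r + 2)*(r^4 + 7*r^3 + 3*r^2 - 63*r - 108) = (r - 3)*(r + 2)*(r^3 + 10*r^2 + 33*r + 36) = (r - 3)*(r + 2)*(r + 4)*(r^2 + 6*r + 9) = (r - 3)*(r + 2)*(r + 3)*(r + 4)*(r + 3)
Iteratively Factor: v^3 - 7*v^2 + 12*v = (v - 3)*(v^2 - 4*v) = v*(v - 3)*(v - 4)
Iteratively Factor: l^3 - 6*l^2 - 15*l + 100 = (l - 5)*(l^2 - l - 20) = (l - 5)*(l + 4)*(l - 5)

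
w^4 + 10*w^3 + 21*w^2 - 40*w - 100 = (w - 2)*(w + 2)*(w + 5)^2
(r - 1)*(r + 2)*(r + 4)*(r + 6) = r^4 + 11*r^3 + 32*r^2 + 4*r - 48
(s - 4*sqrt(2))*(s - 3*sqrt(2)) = s^2 - 7*sqrt(2)*s + 24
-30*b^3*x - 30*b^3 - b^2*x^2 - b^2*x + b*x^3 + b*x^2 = (-6*b + x)*(5*b + x)*(b*x + b)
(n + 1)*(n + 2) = n^2 + 3*n + 2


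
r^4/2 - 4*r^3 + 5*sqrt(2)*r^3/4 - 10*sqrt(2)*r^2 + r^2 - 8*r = r*(r/2 + sqrt(2))*(r - 8)*(r + sqrt(2)/2)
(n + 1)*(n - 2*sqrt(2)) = n^2 - 2*sqrt(2)*n + n - 2*sqrt(2)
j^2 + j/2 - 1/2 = (j - 1/2)*(j + 1)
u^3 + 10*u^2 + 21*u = u*(u + 3)*(u + 7)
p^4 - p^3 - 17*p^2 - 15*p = p*(p - 5)*(p + 1)*(p + 3)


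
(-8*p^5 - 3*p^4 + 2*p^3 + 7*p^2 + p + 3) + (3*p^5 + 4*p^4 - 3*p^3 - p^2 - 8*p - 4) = -5*p^5 + p^4 - p^3 + 6*p^2 - 7*p - 1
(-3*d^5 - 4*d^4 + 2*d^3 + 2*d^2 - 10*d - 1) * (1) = -3*d^5 - 4*d^4 + 2*d^3 + 2*d^2 - 10*d - 1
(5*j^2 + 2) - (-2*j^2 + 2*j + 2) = 7*j^2 - 2*j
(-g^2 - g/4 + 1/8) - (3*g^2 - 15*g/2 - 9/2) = -4*g^2 + 29*g/4 + 37/8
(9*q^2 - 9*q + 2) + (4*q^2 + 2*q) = 13*q^2 - 7*q + 2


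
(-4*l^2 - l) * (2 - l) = 4*l^3 - 7*l^2 - 2*l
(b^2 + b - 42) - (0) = b^2 + b - 42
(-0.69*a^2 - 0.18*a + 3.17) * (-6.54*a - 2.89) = 4.5126*a^3 + 3.1713*a^2 - 20.2116*a - 9.1613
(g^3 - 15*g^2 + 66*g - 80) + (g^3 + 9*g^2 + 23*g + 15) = 2*g^3 - 6*g^2 + 89*g - 65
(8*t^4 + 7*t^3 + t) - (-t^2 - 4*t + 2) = 8*t^4 + 7*t^3 + t^2 + 5*t - 2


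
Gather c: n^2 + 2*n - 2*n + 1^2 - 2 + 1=n^2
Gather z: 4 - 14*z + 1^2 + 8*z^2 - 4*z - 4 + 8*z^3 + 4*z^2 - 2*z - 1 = 8*z^3 + 12*z^2 - 20*z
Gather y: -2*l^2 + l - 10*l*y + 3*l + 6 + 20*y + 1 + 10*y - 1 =-2*l^2 + 4*l + y*(30 - 10*l) + 6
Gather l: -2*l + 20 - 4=16 - 2*l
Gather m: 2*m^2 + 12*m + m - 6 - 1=2*m^2 + 13*m - 7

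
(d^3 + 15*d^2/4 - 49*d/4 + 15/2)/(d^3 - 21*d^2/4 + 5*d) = (d^2 + 5*d - 6)/(d*(d - 4))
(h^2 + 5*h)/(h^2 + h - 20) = h/(h - 4)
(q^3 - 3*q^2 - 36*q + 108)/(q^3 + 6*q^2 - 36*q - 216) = (q - 3)/(q + 6)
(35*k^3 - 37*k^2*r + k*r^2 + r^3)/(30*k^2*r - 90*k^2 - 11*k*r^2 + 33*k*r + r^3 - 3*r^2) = (-7*k^2 + 6*k*r + r^2)/(-6*k*r + 18*k + r^2 - 3*r)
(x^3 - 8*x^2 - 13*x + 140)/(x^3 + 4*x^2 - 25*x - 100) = (x - 7)/(x + 5)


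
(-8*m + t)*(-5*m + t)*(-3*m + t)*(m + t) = -120*m^4 - 41*m^3*t + 63*m^2*t^2 - 15*m*t^3 + t^4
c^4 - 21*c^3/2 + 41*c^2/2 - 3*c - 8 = (c - 8)*(c - 2)*(c - 1)*(c + 1/2)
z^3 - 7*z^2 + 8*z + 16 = (z - 4)^2*(z + 1)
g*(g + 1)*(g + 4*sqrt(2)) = g^3 + g^2 + 4*sqrt(2)*g^2 + 4*sqrt(2)*g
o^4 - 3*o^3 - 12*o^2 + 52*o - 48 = (o - 3)*(o - 2)^2*(o + 4)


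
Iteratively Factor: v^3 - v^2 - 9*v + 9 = (v + 3)*(v^2 - 4*v + 3) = (v - 1)*(v + 3)*(v - 3)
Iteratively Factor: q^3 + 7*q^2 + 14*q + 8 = (q + 4)*(q^2 + 3*q + 2) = (q + 1)*(q + 4)*(q + 2)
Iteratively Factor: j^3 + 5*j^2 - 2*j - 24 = (j + 3)*(j^2 + 2*j - 8) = (j + 3)*(j + 4)*(j - 2)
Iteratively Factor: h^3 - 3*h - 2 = (h - 2)*(h^2 + 2*h + 1) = (h - 2)*(h + 1)*(h + 1)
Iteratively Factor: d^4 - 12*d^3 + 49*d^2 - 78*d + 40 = (d - 5)*(d^3 - 7*d^2 + 14*d - 8) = (d - 5)*(d - 4)*(d^2 - 3*d + 2) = (d - 5)*(d - 4)*(d - 1)*(d - 2)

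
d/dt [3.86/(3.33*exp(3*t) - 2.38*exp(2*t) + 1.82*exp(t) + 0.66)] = (-38.5614*exp(2*t) + 18.3736*exp(t) - 7.0252)*exp(t)/(3.33*exp(3*t) - 2.38*exp(2*t) + 1.82*exp(t) + 0.66)^2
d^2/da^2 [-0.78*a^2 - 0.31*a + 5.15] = -1.56000000000000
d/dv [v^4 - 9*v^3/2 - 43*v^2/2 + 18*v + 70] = 4*v^3 - 27*v^2/2 - 43*v + 18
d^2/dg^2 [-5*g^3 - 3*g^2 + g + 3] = -30*g - 6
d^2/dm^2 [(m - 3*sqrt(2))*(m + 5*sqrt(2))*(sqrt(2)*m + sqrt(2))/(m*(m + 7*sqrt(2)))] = 20*(-m^3 + 4*sqrt(2)*m^3 - 9*sqrt(2)*m^2 - 126*m - 294*sqrt(2))/(m^3*(m^3 + 21*sqrt(2)*m^2 + 294*m + 686*sqrt(2)))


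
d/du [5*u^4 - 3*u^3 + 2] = u^2*(20*u - 9)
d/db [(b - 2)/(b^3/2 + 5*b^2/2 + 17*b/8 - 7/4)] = 32*(-2*b^3 + b^2 + 20*b + 5)/(16*b^6 + 160*b^5 + 536*b^4 + 568*b^3 - 271*b^2 - 476*b + 196)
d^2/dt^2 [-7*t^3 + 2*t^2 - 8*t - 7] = 4 - 42*t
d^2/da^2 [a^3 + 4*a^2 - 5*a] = 6*a + 8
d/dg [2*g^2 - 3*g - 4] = 4*g - 3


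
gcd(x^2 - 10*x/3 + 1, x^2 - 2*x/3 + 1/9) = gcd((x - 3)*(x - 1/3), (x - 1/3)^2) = x - 1/3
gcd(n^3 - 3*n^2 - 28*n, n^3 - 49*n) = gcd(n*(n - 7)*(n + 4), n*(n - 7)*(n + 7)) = n^2 - 7*n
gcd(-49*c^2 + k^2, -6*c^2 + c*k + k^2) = 1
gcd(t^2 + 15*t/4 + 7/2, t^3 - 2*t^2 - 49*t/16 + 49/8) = t + 7/4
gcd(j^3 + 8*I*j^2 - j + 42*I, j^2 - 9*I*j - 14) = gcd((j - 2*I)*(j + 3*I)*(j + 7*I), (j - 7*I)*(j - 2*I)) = j - 2*I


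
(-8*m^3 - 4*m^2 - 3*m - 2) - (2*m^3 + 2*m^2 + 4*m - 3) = -10*m^3 - 6*m^2 - 7*m + 1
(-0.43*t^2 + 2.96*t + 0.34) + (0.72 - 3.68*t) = -0.43*t^2 - 0.72*t + 1.06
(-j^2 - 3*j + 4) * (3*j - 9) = -3*j^3 + 39*j - 36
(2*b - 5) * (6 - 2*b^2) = -4*b^3 + 10*b^2 + 12*b - 30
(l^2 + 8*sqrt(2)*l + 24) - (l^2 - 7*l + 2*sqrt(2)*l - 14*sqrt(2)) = 7*l + 6*sqrt(2)*l + 14*sqrt(2) + 24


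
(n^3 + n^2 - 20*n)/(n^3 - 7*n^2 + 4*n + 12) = n*(n^2 + n - 20)/(n^3 - 7*n^2 + 4*n + 12)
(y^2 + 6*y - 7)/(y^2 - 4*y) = (y^2 + 6*y - 7)/(y*(y - 4))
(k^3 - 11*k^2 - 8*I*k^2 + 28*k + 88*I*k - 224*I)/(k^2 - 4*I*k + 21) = (k^3 + k^2*(-11 - 8*I) + k*(28 + 88*I) - 224*I)/(k^2 - 4*I*k + 21)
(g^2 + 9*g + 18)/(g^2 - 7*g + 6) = (g^2 + 9*g + 18)/(g^2 - 7*g + 6)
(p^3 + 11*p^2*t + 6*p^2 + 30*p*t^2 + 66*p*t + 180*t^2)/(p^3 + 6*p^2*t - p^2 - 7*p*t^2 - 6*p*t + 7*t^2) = (p^3 + 11*p^2*t + 6*p^2 + 30*p*t^2 + 66*p*t + 180*t^2)/(p^3 + 6*p^2*t - p^2 - 7*p*t^2 - 6*p*t + 7*t^2)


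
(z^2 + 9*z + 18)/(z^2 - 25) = (z^2 + 9*z + 18)/(z^2 - 25)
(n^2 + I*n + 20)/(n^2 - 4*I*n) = (n + 5*I)/n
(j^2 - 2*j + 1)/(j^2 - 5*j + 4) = (j - 1)/(j - 4)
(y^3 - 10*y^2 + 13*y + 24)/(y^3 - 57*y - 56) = (y - 3)/(y + 7)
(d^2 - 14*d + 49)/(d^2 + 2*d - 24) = (d^2 - 14*d + 49)/(d^2 + 2*d - 24)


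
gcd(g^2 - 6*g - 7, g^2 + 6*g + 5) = g + 1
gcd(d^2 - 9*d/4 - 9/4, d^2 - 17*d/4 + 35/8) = 1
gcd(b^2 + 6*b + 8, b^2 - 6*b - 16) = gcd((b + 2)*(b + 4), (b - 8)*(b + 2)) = b + 2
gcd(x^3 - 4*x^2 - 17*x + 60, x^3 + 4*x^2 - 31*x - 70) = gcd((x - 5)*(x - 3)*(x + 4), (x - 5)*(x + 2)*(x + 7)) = x - 5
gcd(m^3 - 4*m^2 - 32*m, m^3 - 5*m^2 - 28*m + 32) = m^2 - 4*m - 32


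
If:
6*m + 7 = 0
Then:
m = -7/6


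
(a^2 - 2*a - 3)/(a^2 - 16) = (a^2 - 2*a - 3)/(a^2 - 16)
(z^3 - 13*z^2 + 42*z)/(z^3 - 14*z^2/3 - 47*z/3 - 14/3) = 3*z*(z - 6)/(3*z^2 + 7*z + 2)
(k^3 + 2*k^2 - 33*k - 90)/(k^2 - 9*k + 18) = (k^2 + 8*k + 15)/(k - 3)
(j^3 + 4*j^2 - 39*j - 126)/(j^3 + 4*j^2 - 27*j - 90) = (j^2 + j - 42)/(j^2 + j - 30)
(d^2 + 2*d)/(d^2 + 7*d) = (d + 2)/(d + 7)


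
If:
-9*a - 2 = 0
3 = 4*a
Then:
No Solution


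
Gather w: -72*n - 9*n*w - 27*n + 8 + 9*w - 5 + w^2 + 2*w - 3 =-99*n + w^2 + w*(11 - 9*n)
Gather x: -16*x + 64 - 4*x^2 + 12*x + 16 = -4*x^2 - 4*x + 80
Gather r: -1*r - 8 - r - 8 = -2*r - 16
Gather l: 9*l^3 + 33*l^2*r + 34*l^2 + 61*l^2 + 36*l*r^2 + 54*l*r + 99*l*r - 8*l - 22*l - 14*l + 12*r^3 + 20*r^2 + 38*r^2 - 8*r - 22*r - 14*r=9*l^3 + l^2*(33*r + 95) + l*(36*r^2 + 153*r - 44) + 12*r^3 + 58*r^2 - 44*r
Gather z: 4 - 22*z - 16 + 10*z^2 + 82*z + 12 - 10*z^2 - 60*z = 0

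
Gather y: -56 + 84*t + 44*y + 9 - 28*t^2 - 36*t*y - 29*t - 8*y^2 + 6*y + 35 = -28*t^2 + 55*t - 8*y^2 + y*(50 - 36*t) - 12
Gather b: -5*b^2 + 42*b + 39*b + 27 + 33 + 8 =-5*b^2 + 81*b + 68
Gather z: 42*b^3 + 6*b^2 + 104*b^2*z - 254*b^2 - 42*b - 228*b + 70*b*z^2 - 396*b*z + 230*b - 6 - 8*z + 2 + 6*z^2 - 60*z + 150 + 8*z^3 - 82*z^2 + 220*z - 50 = 42*b^3 - 248*b^2 - 40*b + 8*z^3 + z^2*(70*b - 76) + z*(104*b^2 - 396*b + 152) + 96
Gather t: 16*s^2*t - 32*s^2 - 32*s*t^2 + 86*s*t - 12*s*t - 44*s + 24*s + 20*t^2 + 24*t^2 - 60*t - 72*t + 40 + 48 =-32*s^2 - 20*s + t^2*(44 - 32*s) + t*(16*s^2 + 74*s - 132) + 88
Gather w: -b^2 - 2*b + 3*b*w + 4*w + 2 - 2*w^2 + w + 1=-b^2 - 2*b - 2*w^2 + w*(3*b + 5) + 3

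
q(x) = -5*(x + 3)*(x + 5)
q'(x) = -10*x - 40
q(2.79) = -225.52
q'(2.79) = -67.90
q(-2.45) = -7.01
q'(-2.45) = -15.50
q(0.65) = -103.11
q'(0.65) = -46.50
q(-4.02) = 5.00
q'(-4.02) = 0.20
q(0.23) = -84.46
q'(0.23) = -42.30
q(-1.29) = -31.72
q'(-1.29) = -27.10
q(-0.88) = -43.67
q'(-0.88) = -31.20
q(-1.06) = -38.22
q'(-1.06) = -29.40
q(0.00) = -75.00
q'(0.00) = -40.00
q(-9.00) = -120.00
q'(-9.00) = 50.00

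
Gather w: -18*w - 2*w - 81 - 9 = -20*w - 90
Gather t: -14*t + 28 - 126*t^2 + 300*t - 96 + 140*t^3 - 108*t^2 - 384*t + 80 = 140*t^3 - 234*t^2 - 98*t + 12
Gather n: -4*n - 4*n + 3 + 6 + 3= 12 - 8*n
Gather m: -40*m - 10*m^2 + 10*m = -10*m^2 - 30*m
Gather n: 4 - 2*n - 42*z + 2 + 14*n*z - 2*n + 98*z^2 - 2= n*(14*z - 4) + 98*z^2 - 42*z + 4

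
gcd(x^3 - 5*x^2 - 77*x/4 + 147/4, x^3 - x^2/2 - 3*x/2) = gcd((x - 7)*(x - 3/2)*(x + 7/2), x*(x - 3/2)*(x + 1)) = x - 3/2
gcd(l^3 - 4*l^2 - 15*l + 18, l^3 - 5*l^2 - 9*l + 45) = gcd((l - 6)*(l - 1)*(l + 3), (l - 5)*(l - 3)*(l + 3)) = l + 3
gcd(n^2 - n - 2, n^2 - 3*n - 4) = n + 1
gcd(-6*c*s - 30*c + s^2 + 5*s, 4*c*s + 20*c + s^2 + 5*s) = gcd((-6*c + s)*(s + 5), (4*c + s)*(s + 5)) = s + 5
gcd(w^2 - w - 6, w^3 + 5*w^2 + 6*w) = w + 2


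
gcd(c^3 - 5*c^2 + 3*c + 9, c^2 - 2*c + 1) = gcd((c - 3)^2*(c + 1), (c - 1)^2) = 1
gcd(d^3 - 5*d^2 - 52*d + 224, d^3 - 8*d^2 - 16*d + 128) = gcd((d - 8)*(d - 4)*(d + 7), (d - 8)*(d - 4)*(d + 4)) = d^2 - 12*d + 32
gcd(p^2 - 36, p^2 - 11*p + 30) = p - 6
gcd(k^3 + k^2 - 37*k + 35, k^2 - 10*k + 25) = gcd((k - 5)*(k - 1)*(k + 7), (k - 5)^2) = k - 5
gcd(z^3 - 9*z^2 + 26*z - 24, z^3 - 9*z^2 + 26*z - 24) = z^3 - 9*z^2 + 26*z - 24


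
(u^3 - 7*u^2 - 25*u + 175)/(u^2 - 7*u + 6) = (u^3 - 7*u^2 - 25*u + 175)/(u^2 - 7*u + 6)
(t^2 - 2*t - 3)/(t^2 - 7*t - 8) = (t - 3)/(t - 8)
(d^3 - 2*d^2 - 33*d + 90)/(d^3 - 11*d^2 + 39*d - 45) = (d + 6)/(d - 3)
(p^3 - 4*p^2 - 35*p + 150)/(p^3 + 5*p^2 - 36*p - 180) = (p^2 - 10*p + 25)/(p^2 - p - 30)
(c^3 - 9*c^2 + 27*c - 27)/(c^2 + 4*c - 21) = (c^2 - 6*c + 9)/(c + 7)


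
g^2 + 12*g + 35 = (g + 5)*(g + 7)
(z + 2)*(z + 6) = z^2 + 8*z + 12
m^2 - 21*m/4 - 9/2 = (m - 6)*(m + 3/4)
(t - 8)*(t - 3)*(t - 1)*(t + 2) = t^4 - 10*t^3 + 11*t^2 + 46*t - 48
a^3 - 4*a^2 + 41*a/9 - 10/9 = (a - 2)*(a - 5/3)*(a - 1/3)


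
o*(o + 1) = o^2 + o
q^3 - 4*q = q*(q - 2)*(q + 2)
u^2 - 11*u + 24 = (u - 8)*(u - 3)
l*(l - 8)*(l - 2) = l^3 - 10*l^2 + 16*l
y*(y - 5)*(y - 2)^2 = y^4 - 9*y^3 + 24*y^2 - 20*y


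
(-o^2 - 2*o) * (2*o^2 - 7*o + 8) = -2*o^4 + 3*o^3 + 6*o^2 - 16*o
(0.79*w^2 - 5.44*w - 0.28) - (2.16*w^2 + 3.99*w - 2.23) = -1.37*w^2 - 9.43*w + 1.95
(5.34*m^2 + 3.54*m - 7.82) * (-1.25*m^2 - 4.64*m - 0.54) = -6.675*m^4 - 29.2026*m^3 - 9.5342*m^2 + 34.3732*m + 4.2228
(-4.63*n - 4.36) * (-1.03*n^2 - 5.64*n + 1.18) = 4.7689*n^3 + 30.604*n^2 + 19.127*n - 5.1448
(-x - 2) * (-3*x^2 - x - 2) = 3*x^3 + 7*x^2 + 4*x + 4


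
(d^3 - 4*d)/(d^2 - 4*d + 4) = d*(d + 2)/(d - 2)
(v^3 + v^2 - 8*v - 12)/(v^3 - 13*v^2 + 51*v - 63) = (v^2 + 4*v + 4)/(v^2 - 10*v + 21)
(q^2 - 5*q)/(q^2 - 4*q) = (q - 5)/(q - 4)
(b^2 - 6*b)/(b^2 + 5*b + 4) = b*(b - 6)/(b^2 + 5*b + 4)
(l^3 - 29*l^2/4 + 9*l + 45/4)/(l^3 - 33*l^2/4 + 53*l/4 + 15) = (l - 3)/(l - 4)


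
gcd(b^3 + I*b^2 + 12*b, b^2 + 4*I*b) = b^2 + 4*I*b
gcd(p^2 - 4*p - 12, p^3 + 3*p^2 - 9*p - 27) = 1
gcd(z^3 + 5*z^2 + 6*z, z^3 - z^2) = z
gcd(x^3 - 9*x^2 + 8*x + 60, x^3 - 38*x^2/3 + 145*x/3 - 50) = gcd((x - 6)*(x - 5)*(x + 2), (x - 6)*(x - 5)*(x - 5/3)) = x^2 - 11*x + 30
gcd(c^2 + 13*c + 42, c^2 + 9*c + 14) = c + 7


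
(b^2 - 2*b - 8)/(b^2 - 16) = (b + 2)/(b + 4)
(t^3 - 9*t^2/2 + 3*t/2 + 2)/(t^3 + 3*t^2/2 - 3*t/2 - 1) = (t - 4)/(t + 2)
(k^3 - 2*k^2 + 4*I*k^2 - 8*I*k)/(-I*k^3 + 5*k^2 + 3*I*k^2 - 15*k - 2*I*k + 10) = k*(I*k - 4)/(k^2 + k*(-1 + 5*I) - 5*I)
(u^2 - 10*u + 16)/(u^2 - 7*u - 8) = (u - 2)/(u + 1)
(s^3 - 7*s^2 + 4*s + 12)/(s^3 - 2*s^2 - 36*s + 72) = (s + 1)/(s + 6)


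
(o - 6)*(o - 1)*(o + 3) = o^3 - 4*o^2 - 15*o + 18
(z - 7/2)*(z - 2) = z^2 - 11*z/2 + 7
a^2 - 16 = (a - 4)*(a + 4)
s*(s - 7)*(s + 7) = s^3 - 49*s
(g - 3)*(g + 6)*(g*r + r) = g^3*r + 4*g^2*r - 15*g*r - 18*r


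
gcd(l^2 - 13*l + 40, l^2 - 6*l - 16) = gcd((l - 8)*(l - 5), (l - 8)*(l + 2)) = l - 8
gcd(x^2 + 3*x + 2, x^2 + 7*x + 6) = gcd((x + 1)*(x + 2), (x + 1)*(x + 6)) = x + 1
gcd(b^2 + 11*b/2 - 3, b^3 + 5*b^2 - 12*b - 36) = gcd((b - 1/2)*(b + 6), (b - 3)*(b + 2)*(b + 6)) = b + 6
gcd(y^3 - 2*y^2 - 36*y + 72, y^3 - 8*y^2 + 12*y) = y^2 - 8*y + 12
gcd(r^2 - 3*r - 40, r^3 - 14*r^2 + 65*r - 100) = 1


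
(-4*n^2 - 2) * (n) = -4*n^3 - 2*n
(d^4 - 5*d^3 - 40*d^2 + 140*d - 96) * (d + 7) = d^5 + 2*d^4 - 75*d^3 - 140*d^2 + 884*d - 672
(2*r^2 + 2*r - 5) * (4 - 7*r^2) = -14*r^4 - 14*r^3 + 43*r^2 + 8*r - 20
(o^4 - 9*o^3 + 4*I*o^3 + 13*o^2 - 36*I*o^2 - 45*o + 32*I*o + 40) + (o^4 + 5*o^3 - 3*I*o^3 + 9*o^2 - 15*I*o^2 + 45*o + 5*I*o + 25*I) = 2*o^4 - 4*o^3 + I*o^3 + 22*o^2 - 51*I*o^2 + 37*I*o + 40 + 25*I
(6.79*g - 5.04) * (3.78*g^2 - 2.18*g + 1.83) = 25.6662*g^3 - 33.8534*g^2 + 23.4129*g - 9.2232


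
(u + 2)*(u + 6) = u^2 + 8*u + 12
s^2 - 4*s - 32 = (s - 8)*(s + 4)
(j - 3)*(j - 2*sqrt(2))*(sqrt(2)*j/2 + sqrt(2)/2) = sqrt(2)*j^3/2 - 2*j^2 - sqrt(2)*j^2 - 3*sqrt(2)*j/2 + 4*j + 6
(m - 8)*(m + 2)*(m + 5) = m^3 - m^2 - 46*m - 80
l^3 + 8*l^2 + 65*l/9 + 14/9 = (l + 1/3)*(l + 2/3)*(l + 7)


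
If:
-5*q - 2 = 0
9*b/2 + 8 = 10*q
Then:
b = -8/3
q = -2/5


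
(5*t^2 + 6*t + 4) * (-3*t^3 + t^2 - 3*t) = -15*t^5 - 13*t^4 - 21*t^3 - 14*t^2 - 12*t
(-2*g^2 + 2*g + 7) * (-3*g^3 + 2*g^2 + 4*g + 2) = 6*g^5 - 10*g^4 - 25*g^3 + 18*g^2 + 32*g + 14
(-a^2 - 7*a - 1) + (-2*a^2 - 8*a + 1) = -3*a^2 - 15*a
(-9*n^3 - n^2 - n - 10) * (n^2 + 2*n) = -9*n^5 - 19*n^4 - 3*n^3 - 12*n^2 - 20*n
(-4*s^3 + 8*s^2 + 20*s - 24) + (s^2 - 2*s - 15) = -4*s^3 + 9*s^2 + 18*s - 39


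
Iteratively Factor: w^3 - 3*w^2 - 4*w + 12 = (w - 2)*(w^2 - w - 6) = (w - 2)*(w + 2)*(w - 3)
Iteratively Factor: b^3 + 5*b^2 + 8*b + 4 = (b + 1)*(b^2 + 4*b + 4) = (b + 1)*(b + 2)*(b + 2)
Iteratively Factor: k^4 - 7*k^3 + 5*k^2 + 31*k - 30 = (k - 5)*(k^3 - 2*k^2 - 5*k + 6) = (k - 5)*(k + 2)*(k^2 - 4*k + 3) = (k - 5)*(k - 3)*(k + 2)*(k - 1)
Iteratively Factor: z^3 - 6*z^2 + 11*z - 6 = (z - 1)*(z^2 - 5*z + 6) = (z - 2)*(z - 1)*(z - 3)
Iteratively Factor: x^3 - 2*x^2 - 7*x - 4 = (x + 1)*(x^2 - 3*x - 4) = (x + 1)^2*(x - 4)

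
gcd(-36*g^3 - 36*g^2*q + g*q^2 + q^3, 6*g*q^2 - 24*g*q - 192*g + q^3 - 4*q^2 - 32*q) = 6*g + q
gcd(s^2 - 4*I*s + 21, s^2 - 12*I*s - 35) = s - 7*I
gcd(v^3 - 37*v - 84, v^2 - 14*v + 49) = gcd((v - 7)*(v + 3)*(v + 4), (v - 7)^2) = v - 7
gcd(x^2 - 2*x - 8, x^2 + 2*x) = x + 2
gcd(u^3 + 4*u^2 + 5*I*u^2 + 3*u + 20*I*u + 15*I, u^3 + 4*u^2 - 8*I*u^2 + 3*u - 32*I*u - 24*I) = u^2 + 4*u + 3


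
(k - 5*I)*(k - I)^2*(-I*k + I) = -I*k^4 - 7*k^3 + I*k^3 + 7*k^2 + 11*I*k^2 + 5*k - 11*I*k - 5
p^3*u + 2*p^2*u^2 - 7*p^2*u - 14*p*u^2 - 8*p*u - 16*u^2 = (p - 8)*(p + 2*u)*(p*u + u)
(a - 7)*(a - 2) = a^2 - 9*a + 14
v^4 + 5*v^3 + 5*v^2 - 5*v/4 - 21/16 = (v - 1/2)*(v + 1/2)*(v + 3/2)*(v + 7/2)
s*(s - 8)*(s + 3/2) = s^3 - 13*s^2/2 - 12*s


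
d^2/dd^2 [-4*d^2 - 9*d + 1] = -8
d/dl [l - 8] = 1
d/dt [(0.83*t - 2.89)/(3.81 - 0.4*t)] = (0.80252*t - 7.644003)/(0.4*t - 3.81)^3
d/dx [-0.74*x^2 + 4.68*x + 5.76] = 4.68 - 1.48*x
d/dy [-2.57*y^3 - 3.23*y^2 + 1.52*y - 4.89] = -7.71*y^2 - 6.46*y + 1.52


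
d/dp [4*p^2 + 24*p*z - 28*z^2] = 8*p + 24*z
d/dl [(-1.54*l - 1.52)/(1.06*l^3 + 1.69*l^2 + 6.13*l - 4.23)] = (3.2648*l^3 + 7.4362*l^2 + 5.1376*l + 15.8318)/(1.1236*l^6 + 3.5828*l^5 + 15.8517*l^4 + 11.7518*l^3 + 23.2795*l^2 - 51.8598*l + 17.8929)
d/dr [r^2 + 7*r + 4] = 2*r + 7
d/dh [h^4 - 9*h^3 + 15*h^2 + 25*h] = 4*h^3 - 27*h^2 + 30*h + 25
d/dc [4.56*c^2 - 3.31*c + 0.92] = 9.12*c - 3.31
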